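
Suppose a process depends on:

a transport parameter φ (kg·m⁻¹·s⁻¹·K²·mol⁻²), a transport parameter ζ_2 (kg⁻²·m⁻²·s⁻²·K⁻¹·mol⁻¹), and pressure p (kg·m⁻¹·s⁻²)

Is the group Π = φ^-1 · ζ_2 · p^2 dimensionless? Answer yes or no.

no

Sum the exponent of each base dimension across the product:
  M: −[φ]_M + [ζ_2]_M + 2·[p]_M = −(1) + (-2) + 2·(1) = -1
  L: −[φ]_L + [ζ_2]_L + 2·[p]_L = −(-1) + (-2) + 2·(-1) = -3
  T: −[φ]_T + [ζ_2]_T + 2·[p]_T = −(-1) + (-2) + 2·(-2) = -5
  Θ: −[φ]_Θ + [ζ_2]_Θ + 2·[p]_Θ = −(2) + (-1) + 2·(0) = -3
  N: −[φ]_N + [ζ_2]_N + 2·[p]_N = −(-2) + (-1) + 2·(0) = 1
Net dimensions [M⁻¹ L⁻³ T⁻⁵ Θ⁻³ N] ≠ [1] — not dimensionless.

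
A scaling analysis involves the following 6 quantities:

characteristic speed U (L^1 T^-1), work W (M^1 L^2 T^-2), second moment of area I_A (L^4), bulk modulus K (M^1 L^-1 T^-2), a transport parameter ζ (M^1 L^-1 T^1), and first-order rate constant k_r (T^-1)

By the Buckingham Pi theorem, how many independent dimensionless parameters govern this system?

There are 6 variables and 3 base dimensions (M, L, T).
The dimension matrix has rank 3.
Independent dimensionless groups: 6 − 3 = 3.

3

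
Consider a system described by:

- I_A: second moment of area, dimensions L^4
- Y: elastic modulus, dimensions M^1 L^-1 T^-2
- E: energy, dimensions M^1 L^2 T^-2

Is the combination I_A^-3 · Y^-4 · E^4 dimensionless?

Sum the exponent of each base dimension across the product:
  M: −3·[I_A]_M − 4·[Y]_M + 4·[E]_M = −3·(0) − 4·(1) + 4·(1) = 0
  L: −3·[I_A]_L − 4·[Y]_L + 4·[E]_L = −3·(4) − 4·(-1) + 4·(2) = 0
  T: −3·[I_A]_T − 4·[Y]_T + 4·[E]_T = −3·(0) − 4·(-2) + 4·(-2) = 0
  N: −3·[I_A]_N − 4·[Y]_N + 4·[E]_N = −3·(0) − 4·(0) + 4·(0) = 0
All base exponents vanish — dimensionless.

yes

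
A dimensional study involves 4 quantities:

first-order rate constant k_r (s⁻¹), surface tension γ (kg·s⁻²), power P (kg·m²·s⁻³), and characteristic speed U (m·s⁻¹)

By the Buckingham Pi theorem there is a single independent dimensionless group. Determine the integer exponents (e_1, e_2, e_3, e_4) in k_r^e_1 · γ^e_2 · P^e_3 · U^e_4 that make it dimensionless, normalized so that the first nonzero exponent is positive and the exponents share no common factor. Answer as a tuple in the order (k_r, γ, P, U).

(1, -1, 1, -2)

M: e_1·(0) + e_2·(1) + e_3·(1) + e_4·(0) = 0
L: e_1·(0) + e_2·(0) + e_3·(2) + e_4·(1) = 0
T: e_1·(-1) + e_2·(-2) + e_3·(-3) + e_4·(-1) = 0
Solving this homogeneous linear system for the smallest-integer solution (first nonzero entry positive) gives (1, -1, 1, -2).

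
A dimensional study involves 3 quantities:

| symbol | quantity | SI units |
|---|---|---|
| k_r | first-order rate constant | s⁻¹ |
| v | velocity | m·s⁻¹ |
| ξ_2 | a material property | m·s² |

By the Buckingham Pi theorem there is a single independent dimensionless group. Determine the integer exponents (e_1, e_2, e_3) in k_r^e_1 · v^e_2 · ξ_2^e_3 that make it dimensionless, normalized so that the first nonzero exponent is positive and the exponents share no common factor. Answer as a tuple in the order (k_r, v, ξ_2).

(3, -1, 1)

L: e_1·(0) + e_2·(1) + e_3·(1) = 0
T: e_1·(-1) + e_2·(-1) + e_3·(2) = 0
Solving this homogeneous linear system for the smallest-integer solution (first nonzero entry positive) gives (3, -1, 1).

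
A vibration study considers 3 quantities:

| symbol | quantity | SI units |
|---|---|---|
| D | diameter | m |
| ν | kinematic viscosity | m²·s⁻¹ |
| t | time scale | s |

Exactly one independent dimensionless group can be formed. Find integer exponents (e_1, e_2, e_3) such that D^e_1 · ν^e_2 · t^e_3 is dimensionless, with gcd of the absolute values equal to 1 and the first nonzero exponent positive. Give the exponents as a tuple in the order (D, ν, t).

L: e_1·(1) + e_2·(2) + e_3·(0) = 0
T: e_1·(0) + e_2·(-1) + e_3·(1) = 0
Solving this homogeneous linear system for the smallest-integer solution (first nonzero entry positive) gives (2, -1, -1).

(2, -1, -1)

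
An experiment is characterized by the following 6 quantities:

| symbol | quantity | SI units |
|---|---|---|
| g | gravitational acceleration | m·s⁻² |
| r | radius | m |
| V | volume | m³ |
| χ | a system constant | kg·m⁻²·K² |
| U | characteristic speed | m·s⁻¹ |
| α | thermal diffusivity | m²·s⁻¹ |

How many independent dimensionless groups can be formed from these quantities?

3

There are 6 variables and 4 base dimensions (M, L, T, Θ).
The dimension matrix has rank 3 (less than 4: the dimension vectors are linearly dependent).
Independent dimensionless groups: 6 − 3 = 3.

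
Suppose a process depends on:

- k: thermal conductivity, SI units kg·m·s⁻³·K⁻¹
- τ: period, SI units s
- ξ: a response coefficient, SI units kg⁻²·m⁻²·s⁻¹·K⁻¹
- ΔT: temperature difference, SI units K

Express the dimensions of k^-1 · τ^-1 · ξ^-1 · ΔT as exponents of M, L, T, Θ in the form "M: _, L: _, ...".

Collect each base-dimension exponent across the product:
  M: −(1) − (0) − (-2) + (0) = 1
  L: −(1) − (0) − (-2) + (0) = 1
  T: −(-3) − (1) − (-1) + (0) = 3
  Θ: −(-1) − (0) − (-1) + (1) = 3
So the dimensions are [M L T³ Θ³].

M: 1, L: 1, T: 3, Θ: 3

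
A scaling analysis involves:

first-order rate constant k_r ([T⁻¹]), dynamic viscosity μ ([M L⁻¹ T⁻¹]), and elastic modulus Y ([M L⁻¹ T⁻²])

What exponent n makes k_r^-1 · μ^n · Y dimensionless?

Balance the M exponent: (1)·n from μ, plus −(0) + (1) = 1 from the rest, must sum to zero.
n + 1 = 0, so n = -1.

-1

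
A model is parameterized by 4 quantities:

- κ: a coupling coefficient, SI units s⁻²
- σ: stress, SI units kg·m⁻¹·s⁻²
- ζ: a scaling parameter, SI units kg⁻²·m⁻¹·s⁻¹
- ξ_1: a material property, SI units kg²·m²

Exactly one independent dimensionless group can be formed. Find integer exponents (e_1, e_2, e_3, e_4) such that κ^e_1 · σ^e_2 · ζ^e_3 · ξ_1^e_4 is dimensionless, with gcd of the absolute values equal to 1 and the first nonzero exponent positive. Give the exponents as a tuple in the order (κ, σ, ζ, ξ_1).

M: e_1·(0) + e_2·(1) + e_3·(-2) + e_4·(2) = 0
L: e_1·(0) + e_2·(-1) + e_3·(-1) + e_4·(2) = 0
T: e_1·(-2) + e_2·(-2) + e_3·(-1) + e_4·(0) = 0
Solving this homogeneous linear system for the smallest-integer solution (first nonzero entry positive) gives (4, -2, -4, -3).

(4, -2, -4, -3)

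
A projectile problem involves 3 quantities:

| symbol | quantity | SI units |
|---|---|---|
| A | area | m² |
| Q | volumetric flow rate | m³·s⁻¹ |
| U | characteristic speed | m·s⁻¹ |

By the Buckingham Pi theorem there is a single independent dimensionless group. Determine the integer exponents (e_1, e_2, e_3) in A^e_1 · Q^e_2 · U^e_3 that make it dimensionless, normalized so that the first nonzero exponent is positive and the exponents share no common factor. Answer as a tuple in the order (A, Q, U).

(1, -1, 1)

L: e_1·(2) + e_2·(3) + e_3·(1) = 0
T: e_1·(0) + e_2·(-1) + e_3·(-1) = 0
Solving this homogeneous linear system for the smallest-integer solution (first nonzero entry positive) gives (1, -1, 1).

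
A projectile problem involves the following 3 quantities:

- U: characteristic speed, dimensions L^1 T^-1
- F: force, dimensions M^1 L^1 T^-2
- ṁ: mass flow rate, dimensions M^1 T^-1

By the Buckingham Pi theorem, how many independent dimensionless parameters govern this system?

1

There are 3 variables and 3 base dimensions (M, L, T).
The dimension matrix has rank 2 (less than 3: the dimension vectors are linearly dependent).
Independent dimensionless groups: 3 − 2 = 1.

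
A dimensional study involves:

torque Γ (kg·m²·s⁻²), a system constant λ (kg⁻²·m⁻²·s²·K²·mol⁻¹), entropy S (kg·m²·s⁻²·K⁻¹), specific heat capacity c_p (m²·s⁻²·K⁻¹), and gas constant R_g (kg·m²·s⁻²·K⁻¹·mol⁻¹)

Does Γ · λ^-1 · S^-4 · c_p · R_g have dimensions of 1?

Sum the exponent of each base dimension across the product:
  M: [Γ]_M − [λ]_M − 4·[S]_M + [c_p]_M + [R_g]_M = (1) − (-2) − 4·(1) + (0) + (1) = 0
  L: [Γ]_L − [λ]_L − 4·[S]_L + [c_p]_L + [R_g]_L = (2) − (-2) − 4·(2) + (2) + (2) = 0
  T: [Γ]_T − [λ]_T − 4·[S]_T + [c_p]_T + [R_g]_T = (-2) − (2) − 4·(-2) + (-2) + (-2) = 0
  Θ: [Γ]_Θ − [λ]_Θ − 4·[S]_Θ + [c_p]_Θ + [R_g]_Θ = (0) − (2) − 4·(-1) + (-1) + (-1) = 0
  N: [Γ]_N − [λ]_N − 4·[S]_N + [c_p]_N + [R_g]_N = (0) − (-1) − 4·(0) + (0) + (-1) = 0
All base exponents vanish — dimensionless.

yes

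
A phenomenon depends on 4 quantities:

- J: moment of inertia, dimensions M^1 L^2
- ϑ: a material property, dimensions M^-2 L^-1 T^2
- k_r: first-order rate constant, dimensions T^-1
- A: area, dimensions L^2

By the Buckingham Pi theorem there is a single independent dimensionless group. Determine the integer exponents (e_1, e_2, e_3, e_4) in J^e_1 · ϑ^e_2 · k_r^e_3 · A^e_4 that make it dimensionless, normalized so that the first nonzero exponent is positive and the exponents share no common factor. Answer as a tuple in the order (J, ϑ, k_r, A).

(4, 2, 4, -3)

M: e_1·(1) + e_2·(-2) + e_3·(0) + e_4·(0) = 0
L: e_1·(2) + e_2·(-1) + e_3·(0) + e_4·(2) = 0
T: e_1·(0) + e_2·(2) + e_3·(-1) + e_4·(0) = 0
Solving this homogeneous linear system for the smallest-integer solution (first nonzero entry positive) gives (4, 2, 4, -3).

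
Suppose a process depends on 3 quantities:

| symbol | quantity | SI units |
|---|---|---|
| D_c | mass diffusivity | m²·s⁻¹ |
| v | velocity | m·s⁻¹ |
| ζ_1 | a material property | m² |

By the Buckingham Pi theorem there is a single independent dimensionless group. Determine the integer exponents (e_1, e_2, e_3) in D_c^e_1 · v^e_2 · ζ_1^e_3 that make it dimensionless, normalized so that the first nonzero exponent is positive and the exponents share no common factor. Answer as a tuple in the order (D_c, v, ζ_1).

L: e_1·(2) + e_2·(1) + e_3·(2) = 0
T: e_1·(-1) + e_2·(-1) + e_3·(0) = 0
Solving this homogeneous linear system for the smallest-integer solution (first nonzero entry positive) gives (2, -2, -1).

(2, -2, -1)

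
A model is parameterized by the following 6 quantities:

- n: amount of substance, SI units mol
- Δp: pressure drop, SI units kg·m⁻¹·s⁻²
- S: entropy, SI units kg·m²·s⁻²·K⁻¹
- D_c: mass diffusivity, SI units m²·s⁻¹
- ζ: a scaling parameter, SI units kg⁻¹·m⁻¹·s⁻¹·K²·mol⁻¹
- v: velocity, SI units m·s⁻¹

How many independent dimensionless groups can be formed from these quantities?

There are 6 variables and 5 base dimensions (M, L, T, Θ, N).
The dimension matrix has rank 5.
Independent dimensionless groups: 6 − 5 = 1.

1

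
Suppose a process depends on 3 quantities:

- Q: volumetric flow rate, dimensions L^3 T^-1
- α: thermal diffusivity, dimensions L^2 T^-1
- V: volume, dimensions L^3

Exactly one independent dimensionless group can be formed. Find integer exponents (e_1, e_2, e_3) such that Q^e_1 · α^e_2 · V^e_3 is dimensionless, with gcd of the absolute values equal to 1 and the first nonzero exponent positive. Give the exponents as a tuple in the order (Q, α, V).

L: e_1·(3) + e_2·(2) + e_3·(3) = 0
T: e_1·(-1) + e_2·(-1) + e_3·(0) = 0
Solving this homogeneous linear system for the smallest-integer solution (first nonzero entry positive) gives (3, -3, -1).

(3, -3, -1)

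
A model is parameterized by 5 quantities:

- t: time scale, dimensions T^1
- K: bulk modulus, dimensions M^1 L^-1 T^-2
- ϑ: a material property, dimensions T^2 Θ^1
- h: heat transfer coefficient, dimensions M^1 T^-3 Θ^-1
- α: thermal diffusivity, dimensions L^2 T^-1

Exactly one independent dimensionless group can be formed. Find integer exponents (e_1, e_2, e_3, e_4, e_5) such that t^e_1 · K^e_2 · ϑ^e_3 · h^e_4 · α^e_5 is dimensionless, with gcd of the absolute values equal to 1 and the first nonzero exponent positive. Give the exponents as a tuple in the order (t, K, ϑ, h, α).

(3, 2, -2, -2, 1)

M: e_1·(0) + e_2·(1) + e_3·(0) + e_4·(1) + e_5·(0) = 0
L: e_1·(0) + e_2·(-1) + e_3·(0) + e_4·(0) + e_5·(2) = 0
T: e_1·(1) + e_2·(-2) + e_3·(2) + e_4·(-3) + e_5·(-1) = 0
Θ: e_1·(0) + e_2·(0) + e_3·(1) + e_4·(-1) + e_5·(0) = 0
Solving this homogeneous linear system for the smallest-integer solution (first nonzero entry positive) gives (3, 2, -2, -2, 1).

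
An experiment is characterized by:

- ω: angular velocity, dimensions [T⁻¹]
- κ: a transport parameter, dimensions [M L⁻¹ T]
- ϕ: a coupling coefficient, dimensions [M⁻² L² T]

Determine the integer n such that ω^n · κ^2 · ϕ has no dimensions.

3

Balance the T exponent: (-1)·n from ω, plus 2·(1) + (1) = 3 from the rest, must sum to zero.
−n + 3 = 0, so n = 3.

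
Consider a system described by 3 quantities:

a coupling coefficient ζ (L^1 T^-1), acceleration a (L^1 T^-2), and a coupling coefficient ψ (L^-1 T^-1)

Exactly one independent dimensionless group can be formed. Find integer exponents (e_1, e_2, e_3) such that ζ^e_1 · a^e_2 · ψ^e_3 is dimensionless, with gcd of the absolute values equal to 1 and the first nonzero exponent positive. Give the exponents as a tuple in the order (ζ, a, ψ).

L: e_1·(1) + e_2·(1) + e_3·(-1) = 0
T: e_1·(-1) + e_2·(-2) + e_3·(-1) = 0
Solving this homogeneous linear system for the smallest-integer solution (first nonzero entry positive) gives (3, -2, 1).

(3, -2, 1)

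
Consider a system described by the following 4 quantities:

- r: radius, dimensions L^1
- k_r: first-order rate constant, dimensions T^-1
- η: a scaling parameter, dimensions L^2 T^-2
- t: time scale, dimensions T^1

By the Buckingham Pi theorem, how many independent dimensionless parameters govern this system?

There are 4 variables and 2 base dimensions (L, T).
The dimension matrix has rank 2.
Independent dimensionless groups: 4 − 2 = 2.

2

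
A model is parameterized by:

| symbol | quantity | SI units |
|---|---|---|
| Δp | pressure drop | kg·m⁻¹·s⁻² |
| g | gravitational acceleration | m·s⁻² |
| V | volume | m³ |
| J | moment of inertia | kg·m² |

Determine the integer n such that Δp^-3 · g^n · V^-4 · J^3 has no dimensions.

Balance the L exponent: (1)·n from g, plus −3·(-1) − 4·(3) + 3·(2) = -3 from the rest, must sum to zero.
n − 3 = 0, so n = 3.

3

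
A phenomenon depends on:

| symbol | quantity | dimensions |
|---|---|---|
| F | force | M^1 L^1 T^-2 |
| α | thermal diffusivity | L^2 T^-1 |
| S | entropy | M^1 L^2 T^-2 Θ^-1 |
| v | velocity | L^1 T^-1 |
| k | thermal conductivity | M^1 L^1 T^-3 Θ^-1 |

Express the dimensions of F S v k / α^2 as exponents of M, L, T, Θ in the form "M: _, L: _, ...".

Collect each base-dimension exponent across the product:
  M: (1) − 2·(0) + (1) + (0) + (1) = 3
  L: (1) − 2·(2) + (2) + (1) + (1) = 1
  T: (-2) − 2·(-1) + (-2) + (-1) + (-3) = -6
  Θ: (0) − 2·(0) + (-1) + (0) + (-1) = -2
So the dimensions are [M³ L T⁻⁶ Θ⁻²].

M: 3, L: 1, T: -6, Θ: -2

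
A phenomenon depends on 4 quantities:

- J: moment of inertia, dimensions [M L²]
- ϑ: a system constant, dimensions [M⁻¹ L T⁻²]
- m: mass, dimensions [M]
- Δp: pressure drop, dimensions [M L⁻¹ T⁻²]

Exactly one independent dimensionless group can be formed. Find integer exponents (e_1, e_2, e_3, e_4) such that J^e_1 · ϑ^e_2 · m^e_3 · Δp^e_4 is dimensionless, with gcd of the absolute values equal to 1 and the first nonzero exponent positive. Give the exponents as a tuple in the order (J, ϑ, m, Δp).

(1, -1, -3, 1)

M: e_1·(1) + e_2·(-1) + e_3·(1) + e_4·(1) = 0
L: e_1·(2) + e_2·(1) + e_3·(0) + e_4·(-1) = 0
T: e_1·(0) + e_2·(-2) + e_3·(0) + e_4·(-2) = 0
Solving this homogeneous linear system for the smallest-integer solution (first nonzero entry positive) gives (1, -1, -3, 1).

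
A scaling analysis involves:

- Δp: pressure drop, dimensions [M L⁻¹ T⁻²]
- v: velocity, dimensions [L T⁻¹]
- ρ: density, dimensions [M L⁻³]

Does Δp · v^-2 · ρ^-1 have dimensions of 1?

yes

Sum the exponent of each base dimension across the product:
  M: [Δp]_M − 2·[v]_M − [ρ]_M = (1) − 2·(0) − (1) = 0
  L: [Δp]_L − 2·[v]_L − [ρ]_L = (-1) − 2·(1) − (-3) = 0
  T: [Δp]_T − 2·[v]_T − [ρ]_T = (-2) − 2·(-1) − (0) = 0
All base exponents vanish — dimensionless.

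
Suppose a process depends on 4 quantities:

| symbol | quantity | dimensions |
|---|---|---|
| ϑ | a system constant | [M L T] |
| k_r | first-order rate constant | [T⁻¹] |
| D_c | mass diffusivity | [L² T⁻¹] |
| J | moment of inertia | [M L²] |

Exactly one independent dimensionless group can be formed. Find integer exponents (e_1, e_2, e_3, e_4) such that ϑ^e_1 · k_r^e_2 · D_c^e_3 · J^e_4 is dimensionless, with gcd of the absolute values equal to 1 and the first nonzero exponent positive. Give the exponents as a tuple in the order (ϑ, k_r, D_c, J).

M: e_1·(1) + e_2·(0) + e_3·(0) + e_4·(1) = 0
L: e_1·(1) + e_2·(0) + e_3·(2) + e_4·(2) = 0
T: e_1·(1) + e_2·(-1) + e_3·(-1) + e_4·(0) = 0
Solving this homogeneous linear system for the smallest-integer solution (first nonzero entry positive) gives (2, 1, 1, -2).

(2, 1, 1, -2)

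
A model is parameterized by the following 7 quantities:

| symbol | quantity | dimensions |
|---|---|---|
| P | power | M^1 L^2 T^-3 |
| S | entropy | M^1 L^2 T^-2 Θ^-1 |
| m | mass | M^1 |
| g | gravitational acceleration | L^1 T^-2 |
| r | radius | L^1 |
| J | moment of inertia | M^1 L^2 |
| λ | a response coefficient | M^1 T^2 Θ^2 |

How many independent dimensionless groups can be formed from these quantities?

3

There are 7 variables and 4 base dimensions (M, L, T, Θ).
The dimension matrix has rank 4.
Independent dimensionless groups: 7 − 4 = 3.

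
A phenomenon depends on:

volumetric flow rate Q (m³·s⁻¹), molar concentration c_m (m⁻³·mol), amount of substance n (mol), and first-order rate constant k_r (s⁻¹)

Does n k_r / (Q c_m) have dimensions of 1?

yes

Sum the exponent of each base dimension across the product:
  M: −[Q]_M − [c_m]_M + [n]_M + [k_r]_M = −(0) − (0) + (0) + (0) = 0
  L: −[Q]_L − [c_m]_L + [n]_L + [k_r]_L = −(3) − (-3) + (0) + (0) = 0
  T: −[Q]_T − [c_m]_T + [n]_T + [k_r]_T = −(-1) − (0) + (0) + (-1) = 0
  N: −[Q]_N − [c_m]_N + [n]_N + [k_r]_N = −(0) − (1) + (1) + (0) = 0
All base exponents vanish — dimensionless.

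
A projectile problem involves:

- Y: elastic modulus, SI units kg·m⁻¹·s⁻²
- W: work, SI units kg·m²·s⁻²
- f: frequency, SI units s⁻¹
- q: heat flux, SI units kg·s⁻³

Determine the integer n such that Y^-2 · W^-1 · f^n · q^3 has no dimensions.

-3

Balance the T exponent: (-1)·n from f, plus −2·(-2) − (-2) + 3·(-3) = -3 from the rest, must sum to zero.
−n − 3 = 0, so n = -3.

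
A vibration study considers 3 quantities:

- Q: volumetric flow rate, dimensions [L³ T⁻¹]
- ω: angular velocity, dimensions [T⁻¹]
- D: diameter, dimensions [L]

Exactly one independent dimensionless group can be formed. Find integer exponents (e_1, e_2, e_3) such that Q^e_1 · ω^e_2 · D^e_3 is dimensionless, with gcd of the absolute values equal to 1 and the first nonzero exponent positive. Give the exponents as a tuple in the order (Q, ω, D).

(1, -1, -3)

L: e_1·(3) + e_2·(0) + e_3·(1) = 0
T: e_1·(-1) + e_2·(-1) + e_3·(0) = 0
Solving this homogeneous linear system for the smallest-integer solution (first nonzero entry positive) gives (1, -1, -3).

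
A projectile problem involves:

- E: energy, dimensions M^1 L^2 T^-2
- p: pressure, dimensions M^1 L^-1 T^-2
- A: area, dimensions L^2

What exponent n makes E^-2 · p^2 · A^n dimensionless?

3

Balance the L exponent: (2)·n from A, plus −2·(2) + 2·(-1) = -6 from the rest, must sum to zero.
2n − 6 = 0, so n = 3.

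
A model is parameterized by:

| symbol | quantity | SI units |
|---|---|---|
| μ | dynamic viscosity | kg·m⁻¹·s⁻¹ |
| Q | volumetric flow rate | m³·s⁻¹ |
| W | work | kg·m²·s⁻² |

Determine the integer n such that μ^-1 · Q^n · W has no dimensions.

Balance the L exponent: (3)·n from Q, plus −(-1) + (2) = 3 from the rest, must sum to zero.
3n + 3 = 0, so n = -1.

-1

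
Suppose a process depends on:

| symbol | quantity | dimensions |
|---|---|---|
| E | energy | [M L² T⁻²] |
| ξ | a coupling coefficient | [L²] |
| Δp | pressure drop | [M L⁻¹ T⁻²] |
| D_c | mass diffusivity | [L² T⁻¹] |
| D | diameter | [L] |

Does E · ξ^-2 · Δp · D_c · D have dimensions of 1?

Sum the exponent of each base dimension across the product:
  M: [E]_M − 2·[ξ]_M + [Δp]_M + [D_c]_M + [D]_M = (1) − 2·(0) + (1) + (0) + (0) = 2
  L: [E]_L − 2·[ξ]_L + [Δp]_L + [D_c]_L + [D]_L = (2) − 2·(2) + (-1) + (2) + (1) = 0
  T: [E]_T − 2·[ξ]_T + [Δp]_T + [D_c]_T + [D]_T = (-2) − 2·(0) + (-2) + (-1) + (0) = -5
Net dimensions [M² T⁻⁵] ≠ [1] — not dimensionless.

no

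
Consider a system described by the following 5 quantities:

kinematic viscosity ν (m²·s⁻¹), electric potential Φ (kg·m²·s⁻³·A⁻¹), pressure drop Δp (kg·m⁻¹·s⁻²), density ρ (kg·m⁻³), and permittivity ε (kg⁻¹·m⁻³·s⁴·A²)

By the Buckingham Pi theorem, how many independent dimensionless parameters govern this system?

There are 5 variables and 4 base dimensions (M, L, T, I).
The dimension matrix has rank 4.
Independent dimensionless groups: 5 − 4 = 1.

1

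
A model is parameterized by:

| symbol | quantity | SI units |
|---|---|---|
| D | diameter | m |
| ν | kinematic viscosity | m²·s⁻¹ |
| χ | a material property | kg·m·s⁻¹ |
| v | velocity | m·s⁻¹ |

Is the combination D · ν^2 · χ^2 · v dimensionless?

Sum the exponent of each base dimension across the product:
  M: [D]_M + 2·[ν]_M + 2·[χ]_M + [v]_M = (0) + 2·(0) + 2·(1) + (0) = 2
  L: [D]_L + 2·[ν]_L + 2·[χ]_L + [v]_L = (1) + 2·(2) + 2·(1) + (1) = 8
  T: [D]_T + 2·[ν]_T + 2·[χ]_T + [v]_T = (0) + 2·(-1) + 2·(-1) + (-1) = -5
Net dimensions [M² L⁸ T⁻⁵] ≠ [1] — not dimensionless.

no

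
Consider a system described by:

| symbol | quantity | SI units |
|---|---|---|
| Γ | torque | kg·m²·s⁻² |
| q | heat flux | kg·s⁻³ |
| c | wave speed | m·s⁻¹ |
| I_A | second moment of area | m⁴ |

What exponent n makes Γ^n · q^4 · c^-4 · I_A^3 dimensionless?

Balance the M exponent: (1)·n from Γ, plus 4·(1) − 4·(0) + 3·(0) = 4 from the rest, must sum to zero.
n + 4 = 0, so n = -4.

-4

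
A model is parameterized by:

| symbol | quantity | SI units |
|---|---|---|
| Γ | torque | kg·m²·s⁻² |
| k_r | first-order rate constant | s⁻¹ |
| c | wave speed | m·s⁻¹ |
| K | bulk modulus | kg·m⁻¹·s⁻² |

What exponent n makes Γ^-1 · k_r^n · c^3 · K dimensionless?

Balance the T exponent: (-1)·n from k_r, plus −(-2) + 3·(-1) + (-2) = -3 from the rest, must sum to zero.
−n − 3 = 0, so n = -3.

-3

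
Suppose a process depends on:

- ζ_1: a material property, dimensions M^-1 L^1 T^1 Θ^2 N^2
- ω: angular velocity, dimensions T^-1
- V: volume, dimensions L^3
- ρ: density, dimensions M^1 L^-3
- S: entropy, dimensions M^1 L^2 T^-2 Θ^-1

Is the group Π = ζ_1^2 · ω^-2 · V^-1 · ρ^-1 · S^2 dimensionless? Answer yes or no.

Sum the exponent of each base dimension across the product:
  M: 2·[ζ_1]_M − 2·[ω]_M − [V]_M − [ρ]_M + 2·[S]_M = 2·(-1) − 2·(0) − (0) − (1) + 2·(1) = -1
  L: 2·[ζ_1]_L − 2·[ω]_L − [V]_L − [ρ]_L + 2·[S]_L = 2·(1) − 2·(0) − (3) − (-3) + 2·(2) = 6
  T: 2·[ζ_1]_T − 2·[ω]_T − [V]_T − [ρ]_T + 2·[S]_T = 2·(1) − 2·(-1) − (0) − (0) + 2·(-2) = 0
  Θ: 2·[ζ_1]_Θ − 2·[ω]_Θ − [V]_Θ − [ρ]_Θ + 2·[S]_Θ = 2·(2) − 2·(0) − (0) − (0) + 2·(-1) = 2
  N: 2·[ζ_1]_N − 2·[ω]_N − [V]_N − [ρ]_N + 2·[S]_N = 2·(2) − 2·(0) − (0) − (0) + 2·(0) = 4
Net dimensions [M⁻¹ L⁶ Θ² N⁴] ≠ [1] — not dimensionless.

no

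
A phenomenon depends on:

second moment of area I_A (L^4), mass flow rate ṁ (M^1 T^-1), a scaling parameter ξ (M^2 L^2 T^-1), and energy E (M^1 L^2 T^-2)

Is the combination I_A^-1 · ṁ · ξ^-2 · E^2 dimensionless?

no

Sum the exponent of each base dimension across the product:
  M: −[I_A]_M + [ṁ]_M − 2·[ξ]_M + 2·[E]_M = −(0) + (1) − 2·(2) + 2·(1) = -1
  L: −[I_A]_L + [ṁ]_L − 2·[ξ]_L + 2·[E]_L = −(4) + (0) − 2·(2) + 2·(2) = -4
  T: −[I_A]_T + [ṁ]_T − 2·[ξ]_T + 2·[E]_T = −(0) + (-1) − 2·(-1) + 2·(-2) = -3
Net dimensions [M⁻¹ L⁻⁴ T⁻³] ≠ [1] — not dimensionless.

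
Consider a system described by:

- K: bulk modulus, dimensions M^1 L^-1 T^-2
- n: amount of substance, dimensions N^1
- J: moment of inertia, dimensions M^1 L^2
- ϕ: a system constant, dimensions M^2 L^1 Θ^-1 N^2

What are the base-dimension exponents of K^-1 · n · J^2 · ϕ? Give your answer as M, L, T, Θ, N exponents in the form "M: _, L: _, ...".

Collect each base-dimension exponent across the product:
  M: −(1) + (0) + 2·(1) + (2) = 3
  L: −(-1) + (0) + 2·(2) + (1) = 6
  T: −(-2) + (0) + 2·(0) + (0) = 2
  Θ: −(0) + (0) + 2·(0) + (-1) = -1
  N: −(0) + (1) + 2·(0) + (2) = 3
So the dimensions are [M³ L⁶ T² Θ⁻¹ N³].

M: 3, L: 6, T: 2, Θ: -1, N: 3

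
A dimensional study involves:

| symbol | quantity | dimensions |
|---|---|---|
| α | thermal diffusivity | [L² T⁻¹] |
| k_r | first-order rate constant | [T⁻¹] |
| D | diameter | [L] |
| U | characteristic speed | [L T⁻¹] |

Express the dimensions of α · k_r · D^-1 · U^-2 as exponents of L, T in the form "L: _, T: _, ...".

Collect each base-dimension exponent across the product:
  L: (2) + (0) − (1) − 2·(1) = -1
  T: (-1) + (-1) − (0) − 2·(-1) = 0
So the dimensions are [L⁻¹].

L: -1, T: 0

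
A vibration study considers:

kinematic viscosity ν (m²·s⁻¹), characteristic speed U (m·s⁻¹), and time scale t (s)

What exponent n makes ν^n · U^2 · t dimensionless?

-1

Balance the L exponent: (2)·n from ν, plus 2·(1) + (0) = 2 from the rest, must sum to zero.
2n + 2 = 0, so n = -1.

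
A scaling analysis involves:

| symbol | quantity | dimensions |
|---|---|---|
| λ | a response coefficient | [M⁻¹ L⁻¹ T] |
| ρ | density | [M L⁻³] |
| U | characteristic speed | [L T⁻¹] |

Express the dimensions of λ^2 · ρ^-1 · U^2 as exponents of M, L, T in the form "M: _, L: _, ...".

M: -3, L: 3, T: 0

Collect each base-dimension exponent across the product:
  M: 2·(-1) − (1) + 2·(0) = -3
  L: 2·(-1) − (-3) + 2·(1) = 3
  T: 2·(1) − (0) + 2·(-1) = 0
So the dimensions are [M⁻³ L³].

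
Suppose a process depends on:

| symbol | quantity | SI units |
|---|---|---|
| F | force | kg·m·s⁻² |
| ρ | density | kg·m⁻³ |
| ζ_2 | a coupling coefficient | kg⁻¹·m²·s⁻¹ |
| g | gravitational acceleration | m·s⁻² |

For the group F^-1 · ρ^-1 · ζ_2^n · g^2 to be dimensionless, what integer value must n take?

-2

Balance the M exponent: (-1)·n from ζ_2, plus −(1) − (1) + 2·(0) = -2 from the rest, must sum to zero.
−n − 2 = 0, so n = -2.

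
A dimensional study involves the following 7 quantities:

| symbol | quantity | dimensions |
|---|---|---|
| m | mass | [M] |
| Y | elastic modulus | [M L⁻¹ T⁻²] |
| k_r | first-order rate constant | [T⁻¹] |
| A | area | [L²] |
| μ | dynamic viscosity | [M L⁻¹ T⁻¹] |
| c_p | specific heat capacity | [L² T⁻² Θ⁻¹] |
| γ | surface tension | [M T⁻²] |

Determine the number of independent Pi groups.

3

There are 7 variables and 4 base dimensions (M, L, T, Θ).
The dimension matrix has rank 4.
Independent dimensionless groups: 7 − 4 = 3.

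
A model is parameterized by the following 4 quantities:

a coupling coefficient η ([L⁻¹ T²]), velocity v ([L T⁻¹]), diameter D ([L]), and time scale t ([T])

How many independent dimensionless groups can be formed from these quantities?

There are 4 variables and 2 base dimensions (L, T).
The dimension matrix has rank 2.
Independent dimensionless groups: 4 − 2 = 2.

2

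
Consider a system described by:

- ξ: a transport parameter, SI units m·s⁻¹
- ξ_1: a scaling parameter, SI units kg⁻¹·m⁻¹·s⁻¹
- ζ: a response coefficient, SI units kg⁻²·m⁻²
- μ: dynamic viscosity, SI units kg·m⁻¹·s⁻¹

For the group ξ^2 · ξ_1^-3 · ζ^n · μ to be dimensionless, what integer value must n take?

Balance the M exponent: (-2)·n from ζ, plus 2·(0) − 3·(-1) + (1) = 4 from the rest, must sum to zero.
-2n + 4 = 0, so n = 2.

2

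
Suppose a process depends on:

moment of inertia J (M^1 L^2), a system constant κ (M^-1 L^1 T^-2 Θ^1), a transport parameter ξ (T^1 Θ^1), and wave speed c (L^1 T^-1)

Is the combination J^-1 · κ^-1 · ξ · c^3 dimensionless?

Sum the exponent of each base dimension across the product:
  M: −[J]_M − [κ]_M + [ξ]_M + 3·[c]_M = −(1) − (-1) + (0) + 3·(0) = 0
  L: −[J]_L − [κ]_L + [ξ]_L + 3·[c]_L = −(2) − (1) + (0) + 3·(1) = 0
  T: −[J]_T − [κ]_T + [ξ]_T + 3·[c]_T = −(0) − (-2) + (1) + 3·(-1) = 0
  Θ: −[J]_Θ − [κ]_Θ + [ξ]_Θ + 3·[c]_Θ = −(0) − (1) + (1) + 3·(0) = 0
All base exponents vanish — dimensionless.

yes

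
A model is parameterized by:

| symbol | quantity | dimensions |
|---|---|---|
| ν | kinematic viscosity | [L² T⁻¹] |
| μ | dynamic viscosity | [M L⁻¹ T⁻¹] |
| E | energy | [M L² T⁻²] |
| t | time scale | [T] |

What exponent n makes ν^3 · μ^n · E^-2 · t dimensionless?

Balance the M exponent: (1)·n from μ, plus 3·(0) − 2·(1) + (0) = -2 from the rest, must sum to zero.
n − 2 = 0, so n = 2.

2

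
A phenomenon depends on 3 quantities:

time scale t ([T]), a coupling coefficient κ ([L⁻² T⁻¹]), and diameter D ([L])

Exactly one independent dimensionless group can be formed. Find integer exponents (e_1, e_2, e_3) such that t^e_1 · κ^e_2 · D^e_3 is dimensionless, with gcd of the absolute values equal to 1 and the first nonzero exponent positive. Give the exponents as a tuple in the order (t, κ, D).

L: e_1·(0) + e_2·(-2) + e_3·(1) = 0
T: e_1·(1) + e_2·(-1) + e_3·(0) = 0
Solving this homogeneous linear system for the smallest-integer solution (first nonzero entry positive) gives (1, 1, 2).

(1, 1, 2)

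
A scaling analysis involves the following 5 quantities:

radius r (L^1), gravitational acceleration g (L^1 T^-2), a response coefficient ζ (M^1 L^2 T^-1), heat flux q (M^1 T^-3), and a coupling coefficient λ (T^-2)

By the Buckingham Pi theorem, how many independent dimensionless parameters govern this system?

There are 5 variables and 3 base dimensions (M, L, T).
The dimension matrix has rank 3.
Independent dimensionless groups: 5 − 3 = 2.

2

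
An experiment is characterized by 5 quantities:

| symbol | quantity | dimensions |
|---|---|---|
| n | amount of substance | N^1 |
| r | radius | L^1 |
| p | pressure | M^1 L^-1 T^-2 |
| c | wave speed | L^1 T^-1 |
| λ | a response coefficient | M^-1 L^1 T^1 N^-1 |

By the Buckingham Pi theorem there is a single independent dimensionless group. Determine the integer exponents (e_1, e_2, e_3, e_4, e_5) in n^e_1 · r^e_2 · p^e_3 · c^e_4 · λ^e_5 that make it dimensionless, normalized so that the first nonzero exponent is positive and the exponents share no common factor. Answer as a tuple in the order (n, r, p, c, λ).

M: e_1·(0) + e_2·(0) + e_3·(1) + e_4·(0) + e_5·(-1) = 0
L: e_1·(0) + e_2·(1) + e_3·(-1) + e_4·(1) + e_5·(1) = 0
T: e_1·(0) + e_2·(0) + e_3·(-2) + e_4·(-1) + e_5·(1) = 0
N: e_1·(1) + e_2·(0) + e_3·(0) + e_4·(0) + e_5·(-1) = 0
Solving this homogeneous linear system for the smallest-integer solution (first nonzero entry positive) gives (1, 1, 1, -1, 1).

(1, 1, 1, -1, 1)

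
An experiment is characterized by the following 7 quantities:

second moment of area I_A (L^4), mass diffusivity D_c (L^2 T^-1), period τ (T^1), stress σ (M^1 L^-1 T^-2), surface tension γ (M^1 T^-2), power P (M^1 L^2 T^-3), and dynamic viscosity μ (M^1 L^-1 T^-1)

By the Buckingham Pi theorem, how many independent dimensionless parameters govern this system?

There are 7 variables and 3 base dimensions (M, L, T).
The dimension matrix has rank 3.
Independent dimensionless groups: 7 − 3 = 4.

4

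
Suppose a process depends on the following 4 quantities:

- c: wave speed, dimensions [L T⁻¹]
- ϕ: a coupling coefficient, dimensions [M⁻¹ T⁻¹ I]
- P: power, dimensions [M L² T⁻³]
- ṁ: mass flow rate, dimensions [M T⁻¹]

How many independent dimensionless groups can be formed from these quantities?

1

There are 4 variables and 4 base dimensions (M, L, T, I).
The dimension matrix has rank 3 (less than 4: the dimension vectors are linearly dependent).
Independent dimensionless groups: 4 − 3 = 1.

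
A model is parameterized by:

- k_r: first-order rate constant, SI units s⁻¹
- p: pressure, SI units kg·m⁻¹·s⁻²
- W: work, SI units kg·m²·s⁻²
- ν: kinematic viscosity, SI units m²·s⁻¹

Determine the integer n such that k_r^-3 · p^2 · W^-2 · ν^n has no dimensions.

Balance the L exponent: (2)·n from ν, plus −3·(0) + 2·(-1) − 2·(2) = -6 from the rest, must sum to zero.
2n − 6 = 0, so n = 3.

3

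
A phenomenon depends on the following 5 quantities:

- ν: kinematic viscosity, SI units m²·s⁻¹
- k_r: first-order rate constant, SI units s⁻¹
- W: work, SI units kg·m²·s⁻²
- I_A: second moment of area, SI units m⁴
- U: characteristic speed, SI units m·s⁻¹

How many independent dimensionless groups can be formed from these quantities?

2

There are 5 variables and 3 base dimensions (M, L, T).
The dimension matrix has rank 3.
Independent dimensionless groups: 5 − 3 = 2.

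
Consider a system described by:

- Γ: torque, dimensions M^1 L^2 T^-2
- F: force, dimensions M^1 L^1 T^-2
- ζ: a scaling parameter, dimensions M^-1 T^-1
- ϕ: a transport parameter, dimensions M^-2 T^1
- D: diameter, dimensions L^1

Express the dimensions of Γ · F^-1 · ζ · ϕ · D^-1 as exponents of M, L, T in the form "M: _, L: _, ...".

Collect each base-dimension exponent across the product:
  M: (1) − (1) + (-1) + (-2) − (0) = -3
  L: (2) − (1) + (0) + (0) − (1) = 0
  T: (-2) − (-2) + (-1) + (1) − (0) = 0
So the dimensions are [M⁻³].

M: -3, L: 0, T: 0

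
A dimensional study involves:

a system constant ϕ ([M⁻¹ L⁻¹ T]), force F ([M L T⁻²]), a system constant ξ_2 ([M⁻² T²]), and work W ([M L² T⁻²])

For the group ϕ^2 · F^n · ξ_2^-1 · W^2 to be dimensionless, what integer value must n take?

Balance the M exponent: (1)·n from F, plus 2·(-1) − (-2) + 2·(1) = 2 from the rest, must sum to zero.
n + 2 = 0, so n = -2.

-2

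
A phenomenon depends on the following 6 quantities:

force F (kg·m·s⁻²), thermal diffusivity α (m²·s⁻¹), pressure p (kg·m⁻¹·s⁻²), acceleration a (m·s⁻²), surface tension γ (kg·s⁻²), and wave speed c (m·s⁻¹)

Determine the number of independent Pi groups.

There are 6 variables and 3 base dimensions (M, L, T).
The dimension matrix has rank 3.
Independent dimensionless groups: 6 − 3 = 3.

3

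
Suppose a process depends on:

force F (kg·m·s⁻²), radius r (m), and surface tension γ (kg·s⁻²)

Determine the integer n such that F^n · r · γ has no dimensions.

-1

Balance the M exponent: (1)·n from F, plus (0) + (1) = 1 from the rest, must sum to zero.
n + 1 = 0, so n = -1.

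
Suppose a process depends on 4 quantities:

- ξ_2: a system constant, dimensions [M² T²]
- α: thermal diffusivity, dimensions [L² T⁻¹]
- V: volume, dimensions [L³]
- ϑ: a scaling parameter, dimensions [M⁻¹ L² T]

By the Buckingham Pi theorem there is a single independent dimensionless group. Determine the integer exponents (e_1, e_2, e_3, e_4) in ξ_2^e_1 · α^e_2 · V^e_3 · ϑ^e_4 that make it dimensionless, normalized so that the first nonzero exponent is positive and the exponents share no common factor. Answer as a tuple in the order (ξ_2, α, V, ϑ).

M: e_1·(2) + e_2·(0) + e_3·(0) + e_4·(-1) = 0
L: e_1·(0) + e_2·(2) + e_3·(3) + e_4·(2) = 0
T: e_1·(2) + e_2·(-1) + e_3·(0) + e_4·(1) = 0
Solving this homogeneous linear system for the smallest-integer solution (first nonzero entry positive) gives (1, 4, -4, 2).

(1, 4, -4, 2)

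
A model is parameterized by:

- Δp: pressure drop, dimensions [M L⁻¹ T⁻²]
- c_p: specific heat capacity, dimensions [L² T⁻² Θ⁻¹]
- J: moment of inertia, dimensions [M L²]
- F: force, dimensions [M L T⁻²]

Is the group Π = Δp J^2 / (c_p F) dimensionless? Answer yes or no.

no

Sum the exponent of each base dimension across the product:
  M: [Δp]_M − [c_p]_M + 2·[J]_M − [F]_M = (1) − (0) + 2·(1) − (1) = 2
  L: [Δp]_L − [c_p]_L + 2·[J]_L − [F]_L = (-1) − (2) + 2·(2) − (1) = 0
  T: [Δp]_T − [c_p]_T + 2·[J]_T − [F]_T = (-2) − (-2) + 2·(0) − (-2) = 2
  Θ: [Δp]_Θ − [c_p]_Θ + 2·[J]_Θ − [F]_Θ = (0) − (-1) + 2·(0) − (0) = 1
Net dimensions [M² T² Θ] ≠ [1] — not dimensionless.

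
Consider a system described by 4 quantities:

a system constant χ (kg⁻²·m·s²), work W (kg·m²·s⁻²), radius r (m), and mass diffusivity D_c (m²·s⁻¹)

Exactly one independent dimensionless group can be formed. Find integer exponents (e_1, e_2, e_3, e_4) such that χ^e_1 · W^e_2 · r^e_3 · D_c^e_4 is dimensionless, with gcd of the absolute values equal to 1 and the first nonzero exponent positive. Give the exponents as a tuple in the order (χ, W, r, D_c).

(1, 2, -1, -2)

M: e_1·(-2) + e_2·(1) + e_3·(0) + e_4·(0) = 0
L: e_1·(1) + e_2·(2) + e_3·(1) + e_4·(2) = 0
T: e_1·(2) + e_2·(-2) + e_3·(0) + e_4·(-1) = 0
Solving this homogeneous linear system for the smallest-integer solution (first nonzero entry positive) gives (1, 2, -1, -2).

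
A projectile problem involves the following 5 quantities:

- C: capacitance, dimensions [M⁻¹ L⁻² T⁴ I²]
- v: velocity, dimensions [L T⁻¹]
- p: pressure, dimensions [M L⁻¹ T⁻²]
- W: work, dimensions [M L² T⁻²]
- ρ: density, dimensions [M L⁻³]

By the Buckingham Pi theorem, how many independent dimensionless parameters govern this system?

There are 5 variables and 4 base dimensions (M, L, T, I).
The dimension matrix has rank 4.
Independent dimensionless groups: 5 − 4 = 1.

1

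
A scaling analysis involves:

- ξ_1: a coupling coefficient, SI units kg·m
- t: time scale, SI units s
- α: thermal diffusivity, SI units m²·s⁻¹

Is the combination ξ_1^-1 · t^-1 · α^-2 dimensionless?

no

Sum the exponent of each base dimension across the product:
  M: −[ξ_1]_M − [t]_M − 2·[α]_M = −(1) − (0) − 2·(0) = -1
  L: −[ξ_1]_L − [t]_L − 2·[α]_L = −(1) − (0) − 2·(2) = -5
  T: −[ξ_1]_T − [t]_T − 2·[α]_T = −(0) − (1) − 2·(-1) = 1
Net dimensions [M⁻¹ L⁻⁵ T] ≠ [1] — not dimensionless.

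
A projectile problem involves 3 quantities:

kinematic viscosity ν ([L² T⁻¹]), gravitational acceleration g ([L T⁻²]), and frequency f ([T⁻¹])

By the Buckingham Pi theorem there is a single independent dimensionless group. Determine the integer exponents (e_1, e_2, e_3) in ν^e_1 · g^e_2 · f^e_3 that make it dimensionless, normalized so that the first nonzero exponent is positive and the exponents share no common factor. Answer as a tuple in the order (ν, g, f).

L: e_1·(2) + e_2·(1) + e_3·(0) = 0
T: e_1·(-1) + e_2·(-2) + e_3·(-1) = 0
Solving this homogeneous linear system for the smallest-integer solution (first nonzero entry positive) gives (1, -2, 3).

(1, -2, 3)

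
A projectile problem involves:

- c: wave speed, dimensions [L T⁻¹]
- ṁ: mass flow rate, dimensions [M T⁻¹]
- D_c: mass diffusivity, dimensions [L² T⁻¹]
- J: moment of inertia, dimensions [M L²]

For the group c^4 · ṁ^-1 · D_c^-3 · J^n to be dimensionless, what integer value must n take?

1

Balance the M exponent: (1)·n from J, plus 4·(0) − (1) − 3·(0) = -1 from the rest, must sum to zero.
n − 1 = 0, so n = 1.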